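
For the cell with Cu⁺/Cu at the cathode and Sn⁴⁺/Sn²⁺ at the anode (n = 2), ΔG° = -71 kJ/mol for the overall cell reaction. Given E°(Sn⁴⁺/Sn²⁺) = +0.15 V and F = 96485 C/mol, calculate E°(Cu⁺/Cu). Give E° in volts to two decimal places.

E°cell = −ΔG°/(nF) = −(-71×10³)/((2)(96485)) = +0.368 V.
Since Cu⁺/Cu is the cathode and Sn⁴⁺/Sn²⁺ the anode, E°cell = E°(Cu⁺/Cu) − E°(Sn⁴⁺/Sn²⁺).
So E°(Cu⁺/Cu) = E°cell + E°(Sn⁴⁺/Sn²⁺) = +0.368 + (+0.15) = +0.52 V.

+0.52 V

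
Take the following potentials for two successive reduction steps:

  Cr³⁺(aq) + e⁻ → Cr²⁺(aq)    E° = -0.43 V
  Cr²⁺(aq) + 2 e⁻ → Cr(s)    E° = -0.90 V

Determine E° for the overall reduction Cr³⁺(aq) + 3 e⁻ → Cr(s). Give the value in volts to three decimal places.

-0.743 V

Since ΔG° = −nFE° is additive over sequential reductions, n₃E°₃ = n₁E°₁ + n₂E°₂.
E°₃ = (1×-0.43 + 2×-0.90) / 3 = (-2.230) / 3 = -0.743 V.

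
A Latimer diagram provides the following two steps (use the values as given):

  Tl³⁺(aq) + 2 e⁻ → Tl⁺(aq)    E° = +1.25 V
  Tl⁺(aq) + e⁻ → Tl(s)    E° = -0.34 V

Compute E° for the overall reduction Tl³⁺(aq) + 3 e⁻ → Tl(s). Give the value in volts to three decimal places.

Adding the free-energy changes (−nFE°) of the two steps gives −n₃FE°₃ = −n₁FE°₁ − n₂FE°₂.
E°₃ = (2×+1.25 + 1×-0.34) / 3 = (+2.160) / 3 = +0.720 V.

+0.720 V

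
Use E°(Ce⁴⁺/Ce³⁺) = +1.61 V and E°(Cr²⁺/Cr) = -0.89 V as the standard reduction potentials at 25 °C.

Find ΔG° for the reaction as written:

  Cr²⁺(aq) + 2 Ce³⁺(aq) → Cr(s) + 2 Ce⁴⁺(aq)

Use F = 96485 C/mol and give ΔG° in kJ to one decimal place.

+482.4 kJ

As written, Cr²⁺/Cr is reduced (cathode) and Ce⁴⁺/Ce³⁺ is oxidised (anode), so E°cell = (-0.89) − (+1.61) = -2.50 V.
Balancing electrons gives n = 2.
ΔG° = −nFE° = −(2)(96485)(-2.50) = 482,425 J = +482.4 kJ.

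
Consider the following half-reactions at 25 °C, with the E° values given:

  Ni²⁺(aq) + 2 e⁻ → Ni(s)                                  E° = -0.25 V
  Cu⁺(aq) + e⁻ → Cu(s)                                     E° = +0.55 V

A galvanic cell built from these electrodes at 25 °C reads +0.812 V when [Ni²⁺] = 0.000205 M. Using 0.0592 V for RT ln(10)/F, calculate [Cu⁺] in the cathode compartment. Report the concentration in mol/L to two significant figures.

0.023 M

Cu⁺/Cu is the cathode, Ni²⁺/Ni the anode: E°cell = +0.80 V, n = 2.
Overall reaction: 2 Cu⁺(aq) + Ni(s) → 2 Cu(s) + Ni²⁺(aq); Q = [Ni²⁺]^1/[Cu⁺]^2.
From E = E° − (0.0592/n) log Q: log Q = (E° − E)·n/0.0592 = (+0.80 − (+0.812))·2/0.0592 = -0.4054.
So 2·log[Cu⁺] = 1·log(0.000205) − log Q = -3.6882 − (-0.4054) = -3.2828; log[Cu⁺] = -3.2828 / 2 = -1.6414; [Cu⁺] = 10^(-1.6414) ≈ 0.023 M.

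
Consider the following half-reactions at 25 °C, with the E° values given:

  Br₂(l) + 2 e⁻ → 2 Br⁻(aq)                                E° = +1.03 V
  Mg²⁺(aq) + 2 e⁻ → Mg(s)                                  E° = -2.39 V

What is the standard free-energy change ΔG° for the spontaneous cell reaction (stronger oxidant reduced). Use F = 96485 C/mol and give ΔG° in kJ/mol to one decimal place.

-660.0 kJ/mol

Br₂/Br⁻ (E° = +1.03 V) is the cathode; Mg²⁺/Mg (E° = -2.39 V) is the anode, so E°cell = +3.42 V.
Balancing electrons gives n = 2 (lcm of 2 and 2).
ΔG° = −nFE° = −(2)(96485)(+3.42) = -659,957 J = -660.0 kJ/mol.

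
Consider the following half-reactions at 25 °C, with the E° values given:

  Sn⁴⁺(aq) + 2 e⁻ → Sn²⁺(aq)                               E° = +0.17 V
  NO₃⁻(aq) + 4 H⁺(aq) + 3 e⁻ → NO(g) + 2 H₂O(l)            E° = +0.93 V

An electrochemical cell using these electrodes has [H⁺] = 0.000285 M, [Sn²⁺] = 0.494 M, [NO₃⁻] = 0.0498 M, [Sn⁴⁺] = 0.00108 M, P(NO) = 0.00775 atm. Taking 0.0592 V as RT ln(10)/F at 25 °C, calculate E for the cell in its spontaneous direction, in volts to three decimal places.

NO₃⁻/NO is the cathode (higher E°), Sn⁴⁺/Sn²⁺ the anode: E°cell = +0.93 − (+0.17) = +0.76 V, n = 6.
Overall: 2 NO₃⁻(aq) + 8 H⁺(aq) + 3 Sn²⁺(aq) → 2 NO(g) + 4 H₂O(l) + 3 Sn⁴⁺(aq)
Q = P(NO)^2·[Sn⁴⁺]^3 / ([NO₃⁻]^2·[H⁺]^8·[Sn²⁺]^3); log Q = 18.764.
E = E° − (0.0592/n) log Q = +0.76 − (0.0592/6)(18.764) = +0.575 V.

+0.575 V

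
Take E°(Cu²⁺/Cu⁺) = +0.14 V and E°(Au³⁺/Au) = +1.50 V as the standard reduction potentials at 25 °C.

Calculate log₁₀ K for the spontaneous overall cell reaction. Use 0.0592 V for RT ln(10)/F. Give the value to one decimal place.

68.9

Cathode: Au³⁺/Au; anode: Cu²⁺/Cu⁺. E°cell = +1.36 V, n = 3.
log K = nE°cell / 0.0592 = (3)(+1.36) / 0.0592 = 68.9.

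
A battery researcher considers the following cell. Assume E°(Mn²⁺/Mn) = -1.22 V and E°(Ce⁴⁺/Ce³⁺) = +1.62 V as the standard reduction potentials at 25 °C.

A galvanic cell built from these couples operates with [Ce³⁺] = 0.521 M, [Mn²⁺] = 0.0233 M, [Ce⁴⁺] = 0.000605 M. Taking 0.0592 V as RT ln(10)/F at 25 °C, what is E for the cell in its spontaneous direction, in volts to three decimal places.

Ce⁴⁺/Ce³⁺ is the cathode (higher E°), Mn²⁺/Mn the anode: E°cell = +1.62 − (-1.22) = +2.84 V, n = 2.
Overall: 2 Ce⁴⁺(aq) + Mn(s) → 2 Ce³⁺(aq) + Mn²⁺(aq)
Q = [Ce³⁺]^2·[Mn²⁺] / ([Ce⁴⁺]^2); log Q = 4.238.
E = E° − (0.0592/n) log Q = +2.84 − (0.0592/2)(4.238) = +2.715 V.

+2.715 V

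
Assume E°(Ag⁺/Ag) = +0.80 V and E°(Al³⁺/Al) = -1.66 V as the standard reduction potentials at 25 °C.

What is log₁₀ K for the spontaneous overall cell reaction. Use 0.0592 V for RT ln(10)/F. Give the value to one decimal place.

Cathode: Ag⁺/Ag; anode: Al³⁺/Al. E°cell = +2.46 V, n = 3.
log K = nE°cell / 0.0592 = (3)(+2.46) / 0.0592 = 124.7.

124.7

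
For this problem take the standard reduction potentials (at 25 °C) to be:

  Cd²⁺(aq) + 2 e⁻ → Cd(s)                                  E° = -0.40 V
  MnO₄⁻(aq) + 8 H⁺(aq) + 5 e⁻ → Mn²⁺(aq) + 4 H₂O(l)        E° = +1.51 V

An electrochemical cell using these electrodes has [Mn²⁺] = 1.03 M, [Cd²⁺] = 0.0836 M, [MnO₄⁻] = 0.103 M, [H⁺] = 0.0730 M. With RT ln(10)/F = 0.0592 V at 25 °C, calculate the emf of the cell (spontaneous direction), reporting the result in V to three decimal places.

MnO₄⁻/Mn²⁺ is the cathode (higher E°), Cd²⁺/Cd the anode: E°cell = +1.51 − (-0.40) = +1.91 V, n = 10.
Overall: 2 MnO₄⁻(aq) + 16 H⁺(aq) + 5 Cd(s) → 2 Mn²⁺(aq) + 8 H₂O(l) + 5 Cd²⁺(aq)
Q = [Mn²⁺]^2·[Cd²⁺]^5 / ([MnO₄⁻]^2·[H⁺]^16); log Q = 14.798.
E = E° − (0.0592/n) log Q = +1.91 − (0.0592/10)(14.798) = +1.822 V.

+1.822 V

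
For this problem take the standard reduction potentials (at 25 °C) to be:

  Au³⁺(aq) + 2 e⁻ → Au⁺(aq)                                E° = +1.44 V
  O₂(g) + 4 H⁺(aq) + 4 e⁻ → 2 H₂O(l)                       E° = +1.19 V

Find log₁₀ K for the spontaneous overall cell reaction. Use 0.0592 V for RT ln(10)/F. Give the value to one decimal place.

16.9

Cathode: Au³⁺/Au⁺; anode: O₂/H₂O. E°cell = +0.25 V, n = 4.
log K = nE°cell / 0.0592 = (4)(+0.25) / 0.0592 = 16.9.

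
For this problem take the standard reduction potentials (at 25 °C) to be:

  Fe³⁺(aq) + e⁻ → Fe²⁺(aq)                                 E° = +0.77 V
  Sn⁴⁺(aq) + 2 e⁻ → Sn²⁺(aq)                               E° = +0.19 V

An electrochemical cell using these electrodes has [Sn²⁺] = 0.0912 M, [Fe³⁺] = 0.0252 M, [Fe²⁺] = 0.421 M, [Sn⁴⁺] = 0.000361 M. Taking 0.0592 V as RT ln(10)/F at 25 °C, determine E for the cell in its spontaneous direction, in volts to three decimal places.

Fe³⁺/Fe²⁺ is the cathode (higher E°), Sn⁴⁺/Sn²⁺ the anode: E°cell = +0.77 − (+0.19) = +0.58 V, n = 2.
Overall: 2 Fe³⁺(aq) + Sn²⁺(aq) → 2 Fe²⁺(aq) + Sn⁴⁺(aq)
Q = [Fe²⁺]^2·[Sn⁴⁺] / ([Fe³⁺]^2·[Sn²⁺]); log Q = 0.043.
E = E° − (0.0592/n) log Q = +0.58 − (0.0592/2)(0.043) = +0.579 V.

+0.579 V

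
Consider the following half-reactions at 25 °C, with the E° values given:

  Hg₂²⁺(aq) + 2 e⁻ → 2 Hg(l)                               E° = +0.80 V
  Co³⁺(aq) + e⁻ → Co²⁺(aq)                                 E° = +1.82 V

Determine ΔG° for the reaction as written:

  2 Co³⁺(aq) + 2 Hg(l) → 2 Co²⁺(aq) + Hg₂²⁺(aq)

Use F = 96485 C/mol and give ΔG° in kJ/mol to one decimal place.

-196.8 kJ/mol

As written, Co³⁺/Co²⁺ is reduced (cathode) and Hg₂²⁺/Hg is oxidised (anode), so E°cell = (+1.82) − (+0.80) = +1.02 V.
Balancing electrons gives n = 2.
ΔG° = −nFE° = −(2)(96485)(+1.02) = -196,829 J = -196.8 kJ/mol.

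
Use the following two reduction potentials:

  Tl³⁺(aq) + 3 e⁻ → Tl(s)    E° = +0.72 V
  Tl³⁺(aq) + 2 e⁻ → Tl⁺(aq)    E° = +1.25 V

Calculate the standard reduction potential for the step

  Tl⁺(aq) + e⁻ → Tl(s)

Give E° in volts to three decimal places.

-0.340 V

Sequential free energies add, so n₃E°₃ = n₁E°₁ + n₂E°₂.
With n₃ = 3, and the known step contributing 2×(+1.25) V, the unknown satisfies 1·E° = 3×(+0.72) − 2×(+1.25) = -0.340.
E° = -0.340 / 1 = -0.340 V.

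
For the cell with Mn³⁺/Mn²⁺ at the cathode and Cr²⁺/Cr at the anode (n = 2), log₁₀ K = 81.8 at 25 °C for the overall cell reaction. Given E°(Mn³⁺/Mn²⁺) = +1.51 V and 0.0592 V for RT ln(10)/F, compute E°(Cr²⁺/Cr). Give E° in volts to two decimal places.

-0.91 V

E°cell = (0.0592/n)·log K = (0.0592/2)(81.8) = +2.421 V.
Since Mn³⁺/Mn²⁺ is the cathode and Cr²⁺/Cr the anode, E°cell = E°(Mn³⁺/Mn²⁺) − E°(Cr²⁺/Cr).
So E°(Cr²⁺/Cr) = E°(Mn³⁺/Mn²⁺) − E°cell = (+1.51) − (+2.421) = -0.91 V.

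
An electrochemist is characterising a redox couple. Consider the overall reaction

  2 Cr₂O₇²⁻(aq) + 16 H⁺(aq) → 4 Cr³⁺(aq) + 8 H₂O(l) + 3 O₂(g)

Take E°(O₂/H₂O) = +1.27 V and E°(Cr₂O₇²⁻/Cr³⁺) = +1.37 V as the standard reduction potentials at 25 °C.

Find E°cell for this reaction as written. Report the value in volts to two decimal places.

The Cr₂O₇²⁻/Cr³⁺ couple has the higher reduction potential, so it is the cathode; O₂/H₂O is oxidised at the anode.
E°cell = E°(cathode) − E°(anode) = (+1.37) − (+1.27) = +0.10 V.

+0.10 V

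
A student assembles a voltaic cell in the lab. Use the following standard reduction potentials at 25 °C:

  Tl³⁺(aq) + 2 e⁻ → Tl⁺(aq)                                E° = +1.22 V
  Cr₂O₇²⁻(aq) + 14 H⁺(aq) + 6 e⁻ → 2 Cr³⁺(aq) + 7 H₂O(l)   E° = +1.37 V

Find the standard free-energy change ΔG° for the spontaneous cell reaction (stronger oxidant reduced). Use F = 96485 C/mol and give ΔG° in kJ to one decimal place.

Cr₂O₇²⁻/Cr³⁺ (E° = +1.37 V) is the cathode; Tl³⁺/Tl⁺ (E° = +1.22 V) is the anode, so E°cell = +0.15 V.
Balancing electrons gives n = 6 (lcm of 6 and 2).
ΔG° = −nFE° = −(6)(96485)(+0.15) = -86,836 J = -86.8 kJ.

-86.8 kJ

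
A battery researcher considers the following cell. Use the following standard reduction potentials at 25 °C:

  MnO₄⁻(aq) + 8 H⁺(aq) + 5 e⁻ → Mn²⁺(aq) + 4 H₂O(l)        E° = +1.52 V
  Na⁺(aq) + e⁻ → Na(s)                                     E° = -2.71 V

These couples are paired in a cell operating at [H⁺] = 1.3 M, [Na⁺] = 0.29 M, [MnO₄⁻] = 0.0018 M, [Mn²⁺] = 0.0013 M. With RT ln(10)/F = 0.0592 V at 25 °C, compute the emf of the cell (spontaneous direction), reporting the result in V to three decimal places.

MnO₄⁻/Mn²⁺ is the cathode (higher E°), Na⁺/Na the anode: E°cell = +1.52 − (-2.71) = +4.23 V, n = 5.
Overall: MnO₄⁻(aq) + 8 H⁺(aq) + 5 Na(s) → Mn²⁺(aq) + 4 H₂O(l) + 5 Na⁺(aq)
Q = [Mn²⁺]·[Na⁺]^5 / ([MnO₄⁻]·[H⁺]^8); log Q = -3.741.
E = E° − (0.0592/n) log Q = +4.23 − (0.0592/5)(-3.741) = +4.274 V.

+4.274 V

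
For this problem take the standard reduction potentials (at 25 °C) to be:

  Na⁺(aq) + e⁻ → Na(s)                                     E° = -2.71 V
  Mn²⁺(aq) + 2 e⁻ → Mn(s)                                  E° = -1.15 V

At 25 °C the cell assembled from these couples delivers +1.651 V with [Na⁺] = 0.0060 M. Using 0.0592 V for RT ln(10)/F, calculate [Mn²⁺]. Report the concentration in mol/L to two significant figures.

Mn²⁺/Mn is the cathode, Na⁺/Na the anode: E°cell = +1.56 V, n = 2.
Overall reaction: Mn²⁺(aq) + 2 Na(s) → Mn(s) + 2 Na⁺(aq); Q = [Na⁺]^2/[Mn²⁺]^1.
From E = E° − (0.0592/n) log Q: log Q = (E° − E)·n/0.0592 = (+1.56 − (+1.651))·2/0.0592 = -3.0743.
So 1·log[Mn²⁺] = 2·log(0.006) − log Q = -4.4437 − (-3.0743) = -1.3694; [Mn²⁺] = 10^(-1.3694) ≈ 0.043 M.

0.043 M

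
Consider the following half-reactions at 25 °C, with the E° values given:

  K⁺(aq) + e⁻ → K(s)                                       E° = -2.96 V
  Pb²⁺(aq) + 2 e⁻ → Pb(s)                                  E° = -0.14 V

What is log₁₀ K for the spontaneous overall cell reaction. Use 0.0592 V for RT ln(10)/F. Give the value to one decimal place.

95.3

Cathode: Pb²⁺/Pb; anode: K⁺/K. E°cell = +2.82 V, n = 2.
log K = nE°cell / 0.0592 = (2)(+2.82) / 0.0592 = 95.3.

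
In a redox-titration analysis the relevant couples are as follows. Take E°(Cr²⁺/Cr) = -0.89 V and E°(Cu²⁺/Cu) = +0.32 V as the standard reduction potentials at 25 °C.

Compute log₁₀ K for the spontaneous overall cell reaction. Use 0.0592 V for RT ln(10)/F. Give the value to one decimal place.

Cathode: Cu²⁺/Cu; anode: Cr²⁺/Cr. E°cell = +1.21 V, n = 2.
log K = nE°cell / 0.0592 = (2)(+1.21) / 0.0592 = 40.9.

40.9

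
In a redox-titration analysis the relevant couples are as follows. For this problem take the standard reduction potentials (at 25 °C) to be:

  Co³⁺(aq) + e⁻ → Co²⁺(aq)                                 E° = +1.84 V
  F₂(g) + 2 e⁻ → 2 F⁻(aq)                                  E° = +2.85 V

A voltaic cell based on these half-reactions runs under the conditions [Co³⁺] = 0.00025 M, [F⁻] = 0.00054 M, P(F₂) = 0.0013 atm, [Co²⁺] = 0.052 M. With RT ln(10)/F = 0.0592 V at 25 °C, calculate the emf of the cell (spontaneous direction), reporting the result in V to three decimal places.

F₂/F⁻ is the cathode (higher E°), Co³⁺/Co²⁺ the anode: E°cell = +2.85 − (+1.84) = +1.01 V, n = 2.
Overall: F₂(g) + 2 Co²⁺(aq) → 2 F⁻(aq) + 2 Co³⁺(aq)
Q = [F⁻]^2·[Co³⁺]^2 / (P(F₂)·[Co²⁺]^2); log Q = -8.285.
E = E° − (0.0592/n) log Q = +1.01 − (0.0592/2)(-8.285) = +1.255 V.

+1.255 V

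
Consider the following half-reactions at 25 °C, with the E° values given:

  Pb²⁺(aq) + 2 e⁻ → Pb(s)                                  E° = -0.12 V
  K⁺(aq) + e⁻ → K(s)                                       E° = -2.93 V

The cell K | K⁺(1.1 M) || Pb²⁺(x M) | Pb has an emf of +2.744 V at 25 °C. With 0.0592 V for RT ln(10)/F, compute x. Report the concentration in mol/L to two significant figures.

Pb²⁺/Pb is the cathode, K⁺/K the anode: E°cell = +2.81 V, n = 2.
Overall reaction: Pb²⁺(aq) + 2 K(s) → Pb(s) + 2 K⁺(aq); Q = [K⁺]^2/[Pb²⁺]^1.
From E = E° − (0.0592/n) log Q: log Q = (E° − E)·n/0.0592 = (+2.81 − (+2.744))·2/0.0592 = 2.2297.
So 1·log[Pb²⁺] = 2·log(1.1) − log Q = 0.0828 − (2.2297) = -2.1469; [Pb²⁺] = 10^(-2.1469) ≈ 0.0071 M.

0.0071 M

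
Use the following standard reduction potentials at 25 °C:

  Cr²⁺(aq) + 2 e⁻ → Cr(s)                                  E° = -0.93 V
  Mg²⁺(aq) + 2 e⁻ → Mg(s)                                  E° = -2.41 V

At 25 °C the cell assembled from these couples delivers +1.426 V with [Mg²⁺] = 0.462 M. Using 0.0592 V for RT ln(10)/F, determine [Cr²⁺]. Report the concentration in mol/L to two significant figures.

Cr²⁺/Cr is the cathode, Mg²⁺/Mg the anode: E°cell = +1.48 V, n = 2.
Overall reaction: Cr²⁺(aq) + Mg(s) → Cr(s) + Mg²⁺(aq); Q = [Mg²⁺]^1/[Cr²⁺]^1.
From E = E° − (0.0592/n) log Q: log Q = (E° − E)·n/0.0592 = (+1.48 − (+1.426))·2/0.0592 = 1.8243.
So 1·log[Cr²⁺] = 1·log(0.462) − log Q = -0.3354 − (1.8243) = -2.1597; [Cr²⁺] = 10^(-2.1597) ≈ 0.0069 M.

0.0069 M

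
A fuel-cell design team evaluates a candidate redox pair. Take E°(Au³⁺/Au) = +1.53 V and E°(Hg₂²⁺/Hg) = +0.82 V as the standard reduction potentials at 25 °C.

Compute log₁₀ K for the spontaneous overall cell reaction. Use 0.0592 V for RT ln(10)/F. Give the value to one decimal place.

Cathode: Au³⁺/Au; anode: Hg₂²⁺/Hg. E°cell = +0.71 V, n = 6.
log K = nE°cell / 0.0592 = (6)(+0.71) / 0.0592 = 72.0.

72.0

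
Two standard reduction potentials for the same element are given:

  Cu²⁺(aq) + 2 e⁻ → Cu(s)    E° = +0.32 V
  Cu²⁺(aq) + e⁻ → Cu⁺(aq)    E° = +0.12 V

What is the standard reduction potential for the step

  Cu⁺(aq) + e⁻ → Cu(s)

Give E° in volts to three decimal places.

Sequential free energies add, so n₃E°₃ = n₁E°₁ + n₂E°₂.
With n₃ = 2, and the known step contributing 1×(+0.12) V, the unknown satisfies 1·E° = 2×(+0.32) − 1×(+0.12) = +0.520.
E° = +0.520 / 1 = +0.520 V.

+0.520 V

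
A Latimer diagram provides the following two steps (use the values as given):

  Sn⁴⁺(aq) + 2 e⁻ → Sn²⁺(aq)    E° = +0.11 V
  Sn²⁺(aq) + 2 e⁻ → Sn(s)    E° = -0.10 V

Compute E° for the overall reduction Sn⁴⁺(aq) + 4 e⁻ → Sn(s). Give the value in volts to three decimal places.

Standard free energies of sequential steps add: ΔG°₃ = ΔG°₁ + ΔG°₂, so n₃E°₃ = n₁E°₁ + n₂E°₂.
E°₃ = (2×+0.11 + 2×-0.10) / 4 = (+0.020) / 4 = +0.005 V.

+0.005 V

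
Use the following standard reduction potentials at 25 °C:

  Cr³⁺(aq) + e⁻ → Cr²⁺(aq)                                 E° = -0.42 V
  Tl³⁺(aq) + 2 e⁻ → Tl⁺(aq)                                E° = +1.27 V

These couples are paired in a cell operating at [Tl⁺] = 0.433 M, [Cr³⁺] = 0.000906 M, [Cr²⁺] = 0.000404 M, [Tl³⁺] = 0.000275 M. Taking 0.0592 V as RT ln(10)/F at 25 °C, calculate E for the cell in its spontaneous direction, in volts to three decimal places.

Tl³⁺/Tl⁺ is the cathode (higher E°), Cr³⁺/Cr²⁺ the anode: E°cell = +1.27 − (-0.42) = +1.69 V, n = 2.
Overall: Tl³⁺(aq) + 2 Cr²⁺(aq) → Tl⁺(aq) + 2 Cr³⁺(aq)
Q = [Tl⁺]·[Cr³⁺]^2 / ([Tl³⁺]·[Cr²⁺]^2); log Q = 3.899.
E = E° − (0.0592/n) log Q = +1.69 − (0.0592/2)(3.899) = +1.575 V.

+1.575 V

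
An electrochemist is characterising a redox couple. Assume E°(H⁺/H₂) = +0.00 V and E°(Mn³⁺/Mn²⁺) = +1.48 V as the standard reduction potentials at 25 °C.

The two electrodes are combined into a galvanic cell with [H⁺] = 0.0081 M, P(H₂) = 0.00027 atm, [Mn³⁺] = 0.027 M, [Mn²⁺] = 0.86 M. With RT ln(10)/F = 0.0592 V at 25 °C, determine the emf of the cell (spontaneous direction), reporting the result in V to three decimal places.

+1.409 V

Mn³⁺/Mn²⁺ is the cathode (higher E°), H⁺/H₂ the anode: E°cell = +1.48 − (+0.00) = +1.48 V, n = 2.
Overall: 2 Mn³⁺(aq) + H₂(g) → 2 Mn²⁺(aq) + 2 H⁺(aq)
Q = [Mn²⁺]^2·[H⁺]^2 / ([Mn³⁺]^2·P(H₂)); log Q = 2.392.
E = E° − (0.0592/n) log Q = +1.48 − (0.0592/2)(2.392) = +1.409 V.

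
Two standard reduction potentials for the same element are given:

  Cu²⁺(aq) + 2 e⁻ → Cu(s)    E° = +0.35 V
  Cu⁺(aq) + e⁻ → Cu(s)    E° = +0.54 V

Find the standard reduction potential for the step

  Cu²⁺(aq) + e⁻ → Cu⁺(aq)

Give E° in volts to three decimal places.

+0.160 V

Sequential free energies add, so n₃E°₃ = n₁E°₁ + n₂E°₂.
With n₃ = 2, and the known step contributing 1×(+0.54) V, the unknown satisfies 1·E° = 2×(+0.35) − 1×(+0.54) = +0.160.
E° = +0.160 / 1 = +0.160 V.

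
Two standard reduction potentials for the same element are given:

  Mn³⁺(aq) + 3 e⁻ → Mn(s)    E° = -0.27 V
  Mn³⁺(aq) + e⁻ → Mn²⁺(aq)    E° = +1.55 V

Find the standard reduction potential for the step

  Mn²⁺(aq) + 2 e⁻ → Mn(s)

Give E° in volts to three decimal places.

Sequential free energies add, so n₃E°₃ = n₁E°₁ + n₂E°₂.
With n₃ = 3, and the known step contributing 1×(+1.55) V, the unknown satisfies 2·E° = 3×(-0.27) − 1×(+1.55) = -2.360.
E° = -2.360 / 2 = -1.180 V.

-1.180 V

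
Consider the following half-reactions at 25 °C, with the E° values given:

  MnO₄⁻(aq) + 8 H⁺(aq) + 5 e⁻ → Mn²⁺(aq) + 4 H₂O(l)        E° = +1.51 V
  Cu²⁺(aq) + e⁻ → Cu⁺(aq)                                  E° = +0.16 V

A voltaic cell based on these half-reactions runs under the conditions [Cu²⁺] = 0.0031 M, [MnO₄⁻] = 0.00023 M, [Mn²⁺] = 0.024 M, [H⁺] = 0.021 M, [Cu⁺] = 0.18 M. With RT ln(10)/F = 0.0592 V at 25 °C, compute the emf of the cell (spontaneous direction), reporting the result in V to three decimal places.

MnO₄⁻/Mn²⁺ is the cathode (higher E°), Cu²⁺/Cu⁺ the anode: E°cell = +1.51 − (+0.16) = +1.35 V, n = 5.
Overall: MnO₄⁻(aq) + 8 H⁺(aq) + 5 Cu⁺(aq) → Mn²⁺(aq) + 4 H₂O(l) + 5 Cu²⁺(aq)
Q = [Mn²⁺]·[Cu²⁺]^5 / ([MnO₄⁻]·[H⁺]^8·[Cu⁺]^5); log Q = 6.621.
E = E° − (0.0592/n) log Q = +1.35 − (0.0592/5)(6.621) = +1.272 V.

+1.272 V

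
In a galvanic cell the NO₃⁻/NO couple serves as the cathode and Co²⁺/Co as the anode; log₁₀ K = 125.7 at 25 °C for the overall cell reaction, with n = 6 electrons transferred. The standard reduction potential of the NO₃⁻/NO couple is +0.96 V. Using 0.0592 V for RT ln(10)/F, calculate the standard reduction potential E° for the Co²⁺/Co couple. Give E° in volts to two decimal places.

-0.28 V

E°cell = (0.0592/n)·log K = (0.0592/6)(125.7) = +1.240 V.
Since NO₃⁻/NO is the cathode and Co²⁺/Co the anode, E°cell = E°(NO₃⁻/NO) − E°(Co²⁺/Co).
So E°(Co²⁺/Co) = E°(NO₃⁻/NO) − E°cell = (+0.96) − (+1.240) = -0.28 V.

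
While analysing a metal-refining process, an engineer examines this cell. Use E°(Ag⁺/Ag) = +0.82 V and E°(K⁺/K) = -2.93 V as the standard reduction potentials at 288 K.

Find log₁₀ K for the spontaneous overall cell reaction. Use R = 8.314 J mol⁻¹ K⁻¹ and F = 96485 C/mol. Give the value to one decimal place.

Cathode: Ag⁺/Ag; anode: K⁺/K. E°cell = (+0.82) − (-2.93) = +3.75 V, with n = 1.
ΔG° = −nFE° = −RT ln K, so ln K = nFE°/(RT) = (1)(96485)(+3.75) / ((8.314)(288)) = 151.108.
log₁₀ K = 151.108 / ln 10 = 65.6.

65.6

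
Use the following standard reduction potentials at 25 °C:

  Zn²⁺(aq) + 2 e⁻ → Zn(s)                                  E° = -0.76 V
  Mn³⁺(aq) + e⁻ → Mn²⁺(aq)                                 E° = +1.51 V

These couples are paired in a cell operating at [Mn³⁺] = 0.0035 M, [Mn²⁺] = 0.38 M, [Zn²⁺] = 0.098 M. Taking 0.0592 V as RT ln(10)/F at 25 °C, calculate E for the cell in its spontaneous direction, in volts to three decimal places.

Mn³⁺/Mn²⁺ is the cathode (higher E°), Zn²⁺/Zn the anode: E°cell = +1.51 − (-0.76) = +2.27 V, n = 2.
Overall: 2 Mn³⁺(aq) + Zn(s) → 2 Mn²⁺(aq) + Zn²⁺(aq)
Q = [Mn²⁺]^2·[Zn²⁺] / ([Mn³⁺]^2); log Q = 3.063.
E = E° − (0.0592/n) log Q = +2.27 − (0.0592/2)(3.063) = +2.179 V.

+2.179 V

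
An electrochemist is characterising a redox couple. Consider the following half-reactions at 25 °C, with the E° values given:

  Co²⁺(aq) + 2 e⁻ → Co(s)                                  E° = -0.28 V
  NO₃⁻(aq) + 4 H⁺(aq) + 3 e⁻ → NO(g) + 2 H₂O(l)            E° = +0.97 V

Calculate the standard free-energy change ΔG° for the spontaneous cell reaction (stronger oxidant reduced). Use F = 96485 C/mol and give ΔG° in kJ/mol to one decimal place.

-723.6 kJ/mol

NO₃⁻/NO (E° = +0.97 V) is the cathode; Co²⁺/Co (E° = -0.28 V) is the anode, so E°cell = +1.25 V.
Balancing electrons gives n = 6 (lcm of 3 and 2).
ΔG° = −nFE° = −(6)(96485)(+1.25) = -723,638 J = -723.6 kJ/mol.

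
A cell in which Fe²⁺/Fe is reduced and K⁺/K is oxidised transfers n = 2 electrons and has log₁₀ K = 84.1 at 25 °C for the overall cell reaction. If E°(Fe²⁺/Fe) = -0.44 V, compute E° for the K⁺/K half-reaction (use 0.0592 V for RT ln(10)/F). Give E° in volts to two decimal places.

E°cell = (0.0592/n)·log K = (0.0592/2)(84.1) = +2.489 V.
Since Fe²⁺/Fe is the cathode and K⁺/K the anode, E°cell = E°(Fe²⁺/Fe) − E°(K⁺/K).
So E°(K⁺/K) = E°(Fe²⁺/Fe) − E°cell = (-0.44) − (+2.489) = -2.93 V.

-2.93 V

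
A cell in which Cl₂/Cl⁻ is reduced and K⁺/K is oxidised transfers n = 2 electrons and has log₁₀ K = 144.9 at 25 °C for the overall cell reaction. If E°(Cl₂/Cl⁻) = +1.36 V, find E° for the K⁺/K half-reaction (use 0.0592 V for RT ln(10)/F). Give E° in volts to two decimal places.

E°cell = (0.0592/n)·log K = (0.0592/2)(144.9) = +4.289 V.
Since Cl₂/Cl⁻ is the cathode and K⁺/K the anode, E°cell = E°(Cl₂/Cl⁻) − E°(K⁺/K).
So E°(K⁺/K) = E°(Cl₂/Cl⁻) − E°cell = (+1.36) − (+4.289) = -2.93 V.

-2.93 V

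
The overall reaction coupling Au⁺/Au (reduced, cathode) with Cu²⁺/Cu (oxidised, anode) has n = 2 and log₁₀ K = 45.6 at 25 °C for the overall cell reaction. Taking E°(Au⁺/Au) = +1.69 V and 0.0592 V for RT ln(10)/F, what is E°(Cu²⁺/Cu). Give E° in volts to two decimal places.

+0.34 V

E°cell = (0.0592/n)·log K = (0.0592/2)(45.6) = +1.350 V.
Since Au⁺/Au is the cathode and Cu²⁺/Cu the anode, E°cell = E°(Au⁺/Au) − E°(Cu²⁺/Cu).
So E°(Cu²⁺/Cu) = E°(Au⁺/Au) − E°cell = (+1.69) − (+1.350) = +0.34 V.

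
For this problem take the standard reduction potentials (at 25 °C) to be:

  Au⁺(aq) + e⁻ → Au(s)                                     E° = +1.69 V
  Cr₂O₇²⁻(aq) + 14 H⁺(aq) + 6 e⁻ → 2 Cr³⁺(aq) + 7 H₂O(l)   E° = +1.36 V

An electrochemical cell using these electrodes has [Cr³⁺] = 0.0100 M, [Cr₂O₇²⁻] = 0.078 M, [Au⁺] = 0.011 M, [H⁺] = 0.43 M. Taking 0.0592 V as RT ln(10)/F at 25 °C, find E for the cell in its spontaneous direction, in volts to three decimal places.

+0.236 V

Au⁺/Au is the cathode (higher E°), Cr₂O₇²⁻/Cr³⁺ the anode: E°cell = +1.69 − (+1.36) = +0.33 V, n = 6.
Overall: 6 Au⁺(aq) + 2 Cr³⁺(aq) + 7 H₂O(l) → 6 Au(s) + Cr₂O₇²⁻(aq) + 14 H⁺(aq)
Q = [Cr₂O₇²⁻]·[H⁺]^14 / ([Au⁺]^6·[Cr³⁺]^2); log Q = 9.512.
E = E° − (0.0592/n) log Q = +0.33 − (0.0592/6)(9.512) = +0.236 V.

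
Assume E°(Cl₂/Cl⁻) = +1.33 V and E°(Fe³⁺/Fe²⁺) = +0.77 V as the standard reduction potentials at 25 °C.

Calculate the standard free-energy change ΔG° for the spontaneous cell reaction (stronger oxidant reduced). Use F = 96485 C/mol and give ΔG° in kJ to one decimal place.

Cl₂/Cl⁻ (E° = +1.33 V) is the cathode; Fe³⁺/Fe²⁺ (E° = +0.77 V) is the anode, so E°cell = +0.56 V.
Balancing electrons gives n = 2 (lcm of 2 and 1).
ΔG° = −nFE° = −(2)(96485)(+0.56) = -108,063 J = -108.1 kJ.

-108.1 kJ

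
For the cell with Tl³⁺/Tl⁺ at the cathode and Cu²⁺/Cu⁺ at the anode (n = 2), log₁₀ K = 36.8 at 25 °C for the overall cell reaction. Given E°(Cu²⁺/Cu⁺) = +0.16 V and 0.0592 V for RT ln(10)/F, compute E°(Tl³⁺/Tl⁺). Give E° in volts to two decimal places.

E°cell = (0.0592/n)·log K = (0.0592/2)(36.8) = +1.089 V.
Since Tl³⁺/Tl⁺ is the cathode and Cu²⁺/Cu⁺ the anode, E°cell = E°(Tl³⁺/Tl⁺) − E°(Cu²⁺/Cu⁺).
So E°(Tl³⁺/Tl⁺) = E°cell + E°(Cu²⁺/Cu⁺) = +1.089 + (+0.16) = +1.25 V.

+1.25 V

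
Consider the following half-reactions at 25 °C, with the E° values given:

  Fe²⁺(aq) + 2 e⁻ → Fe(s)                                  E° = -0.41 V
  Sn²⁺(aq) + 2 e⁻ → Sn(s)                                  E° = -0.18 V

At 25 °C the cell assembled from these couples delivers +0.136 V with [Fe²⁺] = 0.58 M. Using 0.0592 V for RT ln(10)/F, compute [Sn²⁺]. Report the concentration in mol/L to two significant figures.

Sn²⁺/Sn is the cathode, Fe²⁺/Fe the anode: E°cell = +0.23 V, n = 2.
Overall reaction: Sn²⁺(aq) + Fe(s) → Sn(s) + Fe²⁺(aq); Q = [Fe²⁺]^1/[Sn²⁺]^1.
From E = E° − (0.0592/n) log Q: log Q = (E° − E)·n/0.0592 = (+0.23 − (+0.136))·2/0.0592 = 3.1757.
So 1·log[Sn²⁺] = 1·log(0.58) − log Q = -0.2366 − (3.1757) = -3.4123; [Sn²⁺] = 10^(-3.4123) ≈ 0.00039 M.

0.00039 M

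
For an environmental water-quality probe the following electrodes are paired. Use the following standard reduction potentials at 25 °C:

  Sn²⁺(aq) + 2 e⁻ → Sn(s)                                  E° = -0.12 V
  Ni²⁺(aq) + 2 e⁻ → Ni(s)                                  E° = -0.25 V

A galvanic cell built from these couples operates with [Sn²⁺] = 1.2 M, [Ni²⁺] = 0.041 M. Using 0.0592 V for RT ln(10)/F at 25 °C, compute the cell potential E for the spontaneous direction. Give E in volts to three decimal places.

Sn²⁺/Sn is the cathode (higher E°), Ni²⁺/Ni the anode: E°cell = -0.12 − (-0.25) = +0.13 V, n = 2.
Overall: Sn²⁺(aq) + Ni(s) → Sn(s) + Ni²⁺(aq)
Q = [Ni²⁺] / ([Sn²⁺]); log Q = -1.466.
E = E° − (0.0592/n) log Q = +0.13 − (0.0592/2)(-1.466) = +0.173 V.

+0.173 V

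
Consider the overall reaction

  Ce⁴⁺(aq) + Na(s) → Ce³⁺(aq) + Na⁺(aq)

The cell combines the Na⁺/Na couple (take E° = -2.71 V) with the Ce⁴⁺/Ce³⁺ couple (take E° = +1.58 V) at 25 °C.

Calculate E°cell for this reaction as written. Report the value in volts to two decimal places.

The Ce⁴⁺/Ce³⁺ couple has the higher reduction potential, so it is the cathode; Na⁺/Na is oxidised at the anode.
E°cell = E°(cathode) − E°(anode) = (+1.58) − (-2.71) = +4.29 V.

+4.29 V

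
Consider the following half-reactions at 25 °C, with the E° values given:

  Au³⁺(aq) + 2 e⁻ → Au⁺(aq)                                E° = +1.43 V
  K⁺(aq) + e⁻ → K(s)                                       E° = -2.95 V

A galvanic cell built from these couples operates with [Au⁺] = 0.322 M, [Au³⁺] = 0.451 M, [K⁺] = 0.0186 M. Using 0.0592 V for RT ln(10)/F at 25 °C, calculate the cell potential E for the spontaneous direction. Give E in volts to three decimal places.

+4.487 V

Au³⁺/Au⁺ is the cathode (higher E°), K⁺/K the anode: E°cell = +1.43 − (-2.95) = +4.38 V, n = 2.
Overall: Au³⁺(aq) + 2 K(s) → Au⁺(aq) + 2 K⁺(aq)
Q = [Au⁺]·[K⁺]^2 / ([Au³⁺]); log Q = -3.607.
E = E° − (0.0592/n) log Q = +4.38 − (0.0592/2)(-3.607) = +4.487 V.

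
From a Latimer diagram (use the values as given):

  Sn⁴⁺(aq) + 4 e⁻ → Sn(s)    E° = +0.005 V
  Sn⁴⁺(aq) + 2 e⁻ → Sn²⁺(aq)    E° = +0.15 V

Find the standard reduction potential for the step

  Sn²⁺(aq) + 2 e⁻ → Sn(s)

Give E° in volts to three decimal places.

-0.140 V

Sequential free energies add, so n₃E°₃ = n₁E°₁ + n₂E°₂.
With n₃ = 4, and the known step contributing 2×(+0.15) V, the unknown satisfies 2·E° = 4×(+0.005) − 2×(+0.15) = -0.280.
E° = -0.280 / 2 = -0.140 V.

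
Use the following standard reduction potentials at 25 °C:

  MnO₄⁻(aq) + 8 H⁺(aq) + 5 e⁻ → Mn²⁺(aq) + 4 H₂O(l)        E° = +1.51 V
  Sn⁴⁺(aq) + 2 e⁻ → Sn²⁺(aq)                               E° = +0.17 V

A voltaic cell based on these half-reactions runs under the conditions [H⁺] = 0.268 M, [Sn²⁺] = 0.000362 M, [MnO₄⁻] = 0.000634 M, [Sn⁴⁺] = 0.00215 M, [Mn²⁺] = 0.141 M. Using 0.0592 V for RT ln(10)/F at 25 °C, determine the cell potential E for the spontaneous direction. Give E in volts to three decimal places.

+1.235 V

MnO₄⁻/Mn²⁺ is the cathode (higher E°), Sn⁴⁺/Sn²⁺ the anode: E°cell = +1.51 − (+0.17) = +1.34 V, n = 10.
Overall: 2 MnO₄⁻(aq) + 16 H⁺(aq) + 5 Sn²⁺(aq) → 2 Mn²⁺(aq) + 8 H₂O(l) + 5 Sn⁴⁺(aq)
Q = [Mn²⁺]^2·[Sn⁴⁺]^5 / ([MnO₄⁻]^2·[H⁺]^16·[Sn²⁺]^5); log Q = 17.713.
E = E° − (0.0592/n) log Q = +1.34 − (0.0592/10)(17.713) = +1.235 V.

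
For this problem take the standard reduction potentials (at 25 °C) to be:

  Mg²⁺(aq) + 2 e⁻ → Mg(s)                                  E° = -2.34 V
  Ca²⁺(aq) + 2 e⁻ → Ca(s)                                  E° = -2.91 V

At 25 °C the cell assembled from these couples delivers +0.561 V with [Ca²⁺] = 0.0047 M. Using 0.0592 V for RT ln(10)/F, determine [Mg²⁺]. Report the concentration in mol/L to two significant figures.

0.0023 M

Mg²⁺/Mg is the cathode, Ca²⁺/Ca the anode: E°cell = +0.57 V, n = 2.
Overall reaction: Mg²⁺(aq) + Ca(s) → Mg(s) + Ca²⁺(aq); Q = [Ca²⁺]^1/[Mg²⁺]^1.
From E = E° − (0.0592/n) log Q: log Q = (E° − E)·n/0.0592 = (+0.57 − (+0.561))·2/0.0592 = 0.3041.
So 1·log[Mg²⁺] = 1·log(0.0047) − log Q = -2.3279 − (0.3041) = -2.6320; [Mg²⁺] = 10^(-2.6320) ≈ 0.0023 M.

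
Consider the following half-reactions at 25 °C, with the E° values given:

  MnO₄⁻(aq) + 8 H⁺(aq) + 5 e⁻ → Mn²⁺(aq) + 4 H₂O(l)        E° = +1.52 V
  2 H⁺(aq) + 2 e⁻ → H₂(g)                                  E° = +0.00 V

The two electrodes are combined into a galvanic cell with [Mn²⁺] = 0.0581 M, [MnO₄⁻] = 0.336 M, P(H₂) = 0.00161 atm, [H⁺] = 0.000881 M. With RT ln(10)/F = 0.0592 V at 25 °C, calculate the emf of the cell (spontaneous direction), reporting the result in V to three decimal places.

+1.338 V

MnO₄⁻/Mn²⁺ is the cathode (higher E°), H⁺/H₂ the anode: E°cell = +1.52 − (+0.00) = +1.52 V, n = 10.
Overall: 2 MnO₄⁻(aq) + 6 H⁺(aq) + 5 H₂(g) → 2 Mn²⁺(aq) + 8 H₂O(l)
Q = [Mn²⁺]^2 / ([MnO₄⁻]^2·[H⁺]^6·P(H₂)^5); log Q = 30.772.
E = E° − (0.0592/n) log Q = +1.52 − (0.0592/10)(30.772) = +1.338 V.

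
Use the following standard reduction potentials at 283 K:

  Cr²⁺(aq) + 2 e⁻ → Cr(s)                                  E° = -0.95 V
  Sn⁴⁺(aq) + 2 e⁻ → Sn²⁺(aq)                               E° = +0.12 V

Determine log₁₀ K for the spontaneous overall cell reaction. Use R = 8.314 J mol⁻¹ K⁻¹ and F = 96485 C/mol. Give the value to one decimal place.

38.1

Cathode: Sn⁴⁺/Sn²⁺; anode: Cr²⁺/Cr. E°cell = (+0.12) − (-0.95) = +1.07 V, with n = 2.
ΔG° = −nFE° = −RT ln K, so ln K = nFE°/(RT) = (2)(96485)(+1.07) / ((8.314)(283)) = 87.756.
log₁₀ K = 87.756 / ln 10 = 38.1.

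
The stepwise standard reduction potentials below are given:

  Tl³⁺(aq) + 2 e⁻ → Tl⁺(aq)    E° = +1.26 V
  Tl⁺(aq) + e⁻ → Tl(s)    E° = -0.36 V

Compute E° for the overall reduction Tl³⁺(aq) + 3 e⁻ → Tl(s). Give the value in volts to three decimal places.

Adding the free-energy changes (−nFE°) of the two steps gives −n₃FE°₃ = −n₁FE°₁ − n₂FE°₂.
E°₃ = (2×+1.26 + 1×-0.36) / 3 = (+2.160) / 3 = +0.720 V.
Simply averaging or adding the two E° values would be wrong; the electron-weighted sum is required.

+0.720 V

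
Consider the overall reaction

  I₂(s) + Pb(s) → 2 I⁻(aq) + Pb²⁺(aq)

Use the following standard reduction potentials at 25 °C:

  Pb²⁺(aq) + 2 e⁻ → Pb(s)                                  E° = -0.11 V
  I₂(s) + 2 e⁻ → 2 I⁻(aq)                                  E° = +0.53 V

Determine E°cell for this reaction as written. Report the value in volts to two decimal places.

+0.64 V

The I₂/I⁻ couple has the higher reduction potential, so it is the cathode; Pb²⁺/Pb is oxidised at the anode.
E°cell = E°(cathode) − E°(anode) = (+0.53) − (-0.11) = +0.64 V.
Since E°cell > 0, the reaction is spontaneous under standard conditions.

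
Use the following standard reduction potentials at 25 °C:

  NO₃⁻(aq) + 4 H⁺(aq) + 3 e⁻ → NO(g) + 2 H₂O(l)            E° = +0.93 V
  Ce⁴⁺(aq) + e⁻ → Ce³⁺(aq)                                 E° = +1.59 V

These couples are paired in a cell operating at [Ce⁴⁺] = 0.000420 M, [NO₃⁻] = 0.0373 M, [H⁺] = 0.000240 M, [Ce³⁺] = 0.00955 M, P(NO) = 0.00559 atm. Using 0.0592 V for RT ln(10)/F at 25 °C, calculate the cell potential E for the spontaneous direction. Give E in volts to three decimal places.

+0.849 V

Ce⁴⁺/Ce³⁺ is the cathode (higher E°), NO₃⁻/NO the anode: E°cell = +1.59 − (+0.93) = +0.66 V, n = 3.
Overall: 3 Ce⁴⁺(aq) + NO(g) + 2 H₂O(l) → 3 Ce³⁺(aq) + NO₃⁻(aq) + 4 H⁺(aq)
Q = [Ce³⁺]^3·[NO₃⁻]·[H⁺]^4 / ([Ce⁴⁺]^3·P(NO)); log Q = -9.585.
E = E° − (0.0592/n) log Q = +0.66 − (0.0592/3)(-9.585) = +0.849 V.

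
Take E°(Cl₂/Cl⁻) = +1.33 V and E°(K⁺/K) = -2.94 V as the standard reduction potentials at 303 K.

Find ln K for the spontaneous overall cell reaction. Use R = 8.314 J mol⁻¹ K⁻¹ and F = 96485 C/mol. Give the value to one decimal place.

Cathode: Cl₂/Cl⁻; anode: K⁺/K. E°cell = (+1.33) − (-2.94) = +4.27 V, with n = 2.
ΔG° = −nFE° = −RT ln K, so ln K = nFE°/(RT) = (2)(96485)(+4.27) / ((8.314)(303)) = 327.088.

327.1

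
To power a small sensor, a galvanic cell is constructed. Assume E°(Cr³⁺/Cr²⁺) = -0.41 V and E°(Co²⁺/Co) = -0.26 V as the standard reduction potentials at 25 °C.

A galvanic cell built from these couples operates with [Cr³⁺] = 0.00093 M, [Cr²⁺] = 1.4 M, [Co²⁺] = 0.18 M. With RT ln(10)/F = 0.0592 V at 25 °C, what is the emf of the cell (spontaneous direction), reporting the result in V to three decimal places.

Co²⁺/Co is the cathode (higher E°), Cr³⁺/Cr²⁺ the anode: E°cell = -0.26 − (-0.41) = +0.15 V, n = 2.
Overall: Co²⁺(aq) + 2 Cr²⁺(aq) → Co(s) + 2 Cr³⁺(aq)
Q = [Cr³⁺]^2 / ([Co²⁺]·[Cr²⁺]^2); log Q = -5.611.
E = E° − (0.0592/n) log Q = +0.15 − (0.0592/2)(-5.611) = +0.316 V.

+0.316 V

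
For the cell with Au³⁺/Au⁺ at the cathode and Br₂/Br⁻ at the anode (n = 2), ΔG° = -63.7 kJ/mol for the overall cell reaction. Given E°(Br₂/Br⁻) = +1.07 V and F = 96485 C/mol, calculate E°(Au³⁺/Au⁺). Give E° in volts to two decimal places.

+1.40 V

E°cell = −ΔG°/(nF) = −(-63.7×10³)/((2)(96485)) = +0.330 V.
Since Au³⁺/Au⁺ is the cathode and Br₂/Br⁻ the anode, E°cell = E°(Au³⁺/Au⁺) − E°(Br₂/Br⁻).
So E°(Au³⁺/Au⁺) = E°cell + E°(Br₂/Br⁻) = +0.330 + (+1.07) = +1.40 V.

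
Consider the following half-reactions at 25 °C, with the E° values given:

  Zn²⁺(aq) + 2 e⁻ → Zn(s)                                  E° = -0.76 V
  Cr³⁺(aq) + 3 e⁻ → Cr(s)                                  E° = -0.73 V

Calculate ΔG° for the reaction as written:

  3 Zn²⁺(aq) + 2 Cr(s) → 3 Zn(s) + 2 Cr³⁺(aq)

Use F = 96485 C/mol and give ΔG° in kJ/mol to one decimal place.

As written, Zn²⁺/Zn is reduced (cathode) and Cr³⁺/Cr is oxidised (anode), so E°cell = (-0.76) − (-0.73) = -0.03 V.
Balancing electrons gives n = 6.
ΔG° = −nFE° = −(6)(96485)(-0.03) = 17,367 J = +17.4 kJ/mol.

+17.4 kJ/mol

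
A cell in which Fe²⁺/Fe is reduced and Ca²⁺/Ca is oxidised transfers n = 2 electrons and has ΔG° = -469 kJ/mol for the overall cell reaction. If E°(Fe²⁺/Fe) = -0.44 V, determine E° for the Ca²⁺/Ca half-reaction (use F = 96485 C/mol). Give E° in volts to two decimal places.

E°cell = −ΔG°/(nF) = −(-469×10³)/((2)(96485)) = +2.430 V.
Since Fe²⁺/Fe is the cathode and Ca²⁺/Ca the anode, E°cell = E°(Fe²⁺/Fe) − E°(Ca²⁺/Ca).
So E°(Ca²⁺/Ca) = E°(Fe²⁺/Fe) − E°cell = (-0.44) − (+2.430) = -2.87 V.

-2.87 V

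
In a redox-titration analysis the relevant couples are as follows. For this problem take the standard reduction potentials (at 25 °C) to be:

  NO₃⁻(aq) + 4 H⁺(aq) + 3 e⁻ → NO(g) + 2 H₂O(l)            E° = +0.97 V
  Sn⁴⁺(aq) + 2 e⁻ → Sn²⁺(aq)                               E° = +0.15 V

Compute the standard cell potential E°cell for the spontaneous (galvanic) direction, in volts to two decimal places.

The NO₃⁻/NO couple has the higher reduction potential, so it is the cathode; Sn⁴⁺/Sn²⁺ is oxidised at the anode.
E°cell = E°(cathode) − E°(anode) = (+0.97) − (+0.15) = +0.82 V.

+0.82 V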